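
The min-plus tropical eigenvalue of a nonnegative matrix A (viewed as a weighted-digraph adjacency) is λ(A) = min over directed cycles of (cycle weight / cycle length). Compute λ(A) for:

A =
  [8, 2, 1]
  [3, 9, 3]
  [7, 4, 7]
λ(A) = 5/2

Enumerate directed cycles and compute their means (weight / length). Sample:
  cycle 0 → 0: weight = 8, length = 1, mean = 8/1 ≈ 8.000
  cycle 1 → 1: weight = 9, length = 1, mean = 9/1 ≈ 9.000
  cycle 2 → 2: weight = 7, length = 1, mean = 7/1 ≈ 7.000
  cycle 0 → 1 → 0: weight = 5, length = 2, mean = 5/2 ≈ 2.500
  cycle 0 → 2 → 0: weight = 8, length = 2, mean = 8/2 ≈ 4.000
  cycle 1 → 0 → 1: weight = 5, length = 2, mean = 5/2 ≈ 2.500
Minimum mean = 2.500, attained e.g. along the cycle 0 → 1 → 0 with weight 5 and length 2. So λ(A) = 5/2 = 5/2.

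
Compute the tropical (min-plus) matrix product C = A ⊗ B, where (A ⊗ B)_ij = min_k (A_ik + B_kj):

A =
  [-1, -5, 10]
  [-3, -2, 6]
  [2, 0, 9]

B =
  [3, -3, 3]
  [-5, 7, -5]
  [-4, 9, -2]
A ⊗ B =
  [-10, -4, -10]
  [-7, -6, -7]
  [-5, -1, -5]

Apply the min-plus product entry-by-entry:
  C[0][0] = min over k of (A[0][0] + B[0][0] = -1 + 3 = 2, A[0][1] + B[1][0] = -5 + -5 = -10, A[0][2] + B[2][0] = 10 + -4 = 6) = -10 (attained at k = 1)
  C[0][1] = min over k of (A[0][0] + B[0][1] = -1 + -3 = -4, A[0][1] + B[1][1] = -5 + 7 = 2, A[0][2] + B[2][1] = 10 + 9 = 19) = -4 (attained at k = 0)
  C[0][2] = min over k of (A[0][0] + B[0][2] = -1 + 3 = 2, A[0][1] + B[1][2] = -5 + -5 = -10, A[0][2] + B[2][2] = 10 + -2 = 8) = -10 (attained at k = 1)
  C[1][0] = min over k of (A[1][0] + B[0][0] = -3 + 3 = 0, A[1][1] + B[1][0] = -2 + -5 = -7, A[1][2] + B[2][0] = 6 + -4 = 2) = -7 (attained at k = 1)
  C[1][1] = min over k of (A[1][0] + B[0][1] = -3 + -3 = -6, A[1][1] + B[1][1] = -2 + 7 = 5, A[1][2] + B[2][1] = 6 + 9 = 15) = -6 (attained at k = 0)
  C[1][2] = min over k of (A[1][0] + B[0][2] = -3 + 3 = 0, A[1][1] + B[1][2] = -2 + -5 = -7, A[1][2] + B[2][2] = 6 + -2 = 4) = -7 (attained at k = 1)
  C[2][0] = min over k of (A[2][0] + B[0][0] = 2 + 3 = 5, A[2][1] + B[1][0] = 0 + -5 = -5, A[2][2] + B[2][0] = 9 + -4 = 5) = -5 (attained at k = 1)
  C[2][1] = min over k of (A[2][0] + B[0][1] = 2 + -3 = -1, A[2][1] + B[1][1] = 0 + 7 = 7, A[2][2] + B[2][1] = 9 + 9 = 18) = -1 (attained at k = 0)
  C[2][2] = min over k of (A[2][0] + B[0][2] = 2 + 3 = 5, A[2][1] + B[1][2] = 0 + -5 = -5, A[2][2] + B[2][2] = 9 + -2 = 7) = -5 (attained at k = 1)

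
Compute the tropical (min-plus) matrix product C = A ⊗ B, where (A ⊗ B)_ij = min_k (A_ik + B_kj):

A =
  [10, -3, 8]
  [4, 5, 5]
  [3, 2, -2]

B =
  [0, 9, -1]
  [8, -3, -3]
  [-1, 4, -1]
A ⊗ B =
  [5, -6, -6]
  [4, 2, 2]
  [-3, -1, -3]

Apply the min-plus product entry-by-entry:
  C[0][0] = min over k of (A[0][0] + B[0][0] = 10 + 0 = 10, A[0][1] + B[1][0] = -3 + 8 = 5, A[0][2] + B[2][0] = 8 + -1 = 7) = 5 (attained at k = 1)
  C[0][1] = min over k of (A[0][0] + B[0][1] = 10 + 9 = 19, A[0][1] + B[1][1] = -3 + -3 = -6, A[0][2] + B[2][1] = 8 + 4 = 12) = -6 (attained at k = 1)
  C[0][2] = min over k of (A[0][0] + B[0][2] = 10 + -1 = 9, A[0][1] + B[1][2] = -3 + -3 = -6, A[0][2] + B[2][2] = 8 + -1 = 7) = -6 (attained at k = 1)
  C[1][0] = min over k of (A[1][0] + B[0][0] = 4 + 0 = 4, A[1][1] + B[1][0] = 5 + 8 = 13, A[1][2] + B[2][0] = 5 + -1 = 4) = 4 (attained at k = 0)
  C[1][1] = min over k of (A[1][0] + B[0][1] = 4 + 9 = 13, A[1][1] + B[1][1] = 5 + -3 = 2, A[1][2] + B[2][1] = 5 + 4 = 9) = 2 (attained at k = 1)
  C[1][2] = min over k of (A[1][0] + B[0][2] = 4 + -1 = 3, A[1][1] + B[1][2] = 5 + -3 = 2, A[1][2] + B[2][2] = 5 + -1 = 4) = 2 (attained at k = 1)
  C[2][0] = min over k of (A[2][0] + B[0][0] = 3 + 0 = 3, A[2][1] + B[1][0] = 2 + 8 = 10, A[2][2] + B[2][0] = -2 + -1 = -3) = -3 (attained at k = 2)
  C[2][1] = min over k of (A[2][0] + B[0][1] = 3 + 9 = 12, A[2][1] + B[1][1] = 2 + -3 = -1, A[2][2] + B[2][1] = -2 + 4 = 2) = -1 (attained at k = 1)
  C[2][2] = min over k of (A[2][0] + B[0][2] = 3 + -1 = 2, A[2][1] + B[1][2] = 2 + -3 = -1, A[2][2] + B[2][2] = -2 + -1 = -3) = -3 (attained at k = 2)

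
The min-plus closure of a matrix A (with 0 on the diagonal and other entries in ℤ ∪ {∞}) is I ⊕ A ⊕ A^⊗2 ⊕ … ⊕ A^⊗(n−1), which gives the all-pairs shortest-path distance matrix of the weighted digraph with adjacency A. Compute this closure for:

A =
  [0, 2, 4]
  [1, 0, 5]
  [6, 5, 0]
Closure =
  [0, 2, 4]
  [1, 0, 5]
  [6, 5, 0]

This is the Floyd-Warshall all-pairs shortest-path computation. For each intermediate vertex k = 0, 1, …, 2, update dist[i][j] ← min(dist[i][j], dist[i][k] + dist[k][j]). The final matrix gives, for each (i, j), the minimum total weight of any directed path from i to j (possibly empty when i = j).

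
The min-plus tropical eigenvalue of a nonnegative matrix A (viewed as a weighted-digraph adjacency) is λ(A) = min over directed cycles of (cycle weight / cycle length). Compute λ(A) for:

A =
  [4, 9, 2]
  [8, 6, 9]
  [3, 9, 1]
λ(A) = 1

Enumerate directed cycles and compute their means (weight / length). Sample:
  cycle 0 → 0: weight = 4, length = 1, mean = 4/1 ≈ 4.000
  cycle 1 → 1: weight = 6, length = 1, mean = 6/1 ≈ 6.000
  cycle 2 → 2: weight = 1, length = 1, mean = 1/1 ≈ 1.000
  cycle 0 → 1 → 0: weight = 17, length = 2, mean = 17/2 ≈ 8.500
  cycle 0 → 2 → 0: weight = 5, length = 2, mean = 5/2 ≈ 2.500
  cycle 1 → 0 → 1: weight = 17, length = 2, mean = 17/2 ≈ 8.500
Minimum mean = 1.000, attained e.g. along the cycle 2 → 2 with weight 1 and length 1. So λ(A) = 1/1 = 1.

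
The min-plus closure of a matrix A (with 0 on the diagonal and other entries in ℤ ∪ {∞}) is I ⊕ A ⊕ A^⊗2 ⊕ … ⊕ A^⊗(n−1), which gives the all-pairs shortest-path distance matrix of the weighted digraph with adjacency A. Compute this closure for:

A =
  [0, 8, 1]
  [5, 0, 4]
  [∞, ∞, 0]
Closure =
  [0, 8, 1]
  [5, 0, 4]
  [∞, ∞, 0]

This is the Floyd-Warshall all-pairs shortest-path computation. For each intermediate vertex k = 0, 1, …, 2, update dist[i][j] ← min(dist[i][j], dist[i][k] + dist[k][j]). The final matrix gives, for each (i, j), the minimum total weight of any directed path from i to j (possibly empty when i = j).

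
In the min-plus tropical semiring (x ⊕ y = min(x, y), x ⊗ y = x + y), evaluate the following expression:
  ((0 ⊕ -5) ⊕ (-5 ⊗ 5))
((0 ⊕ -5) ⊕ (-5 ⊗ 5)) = -5

Expand innermost to outermost. Recall ⊕ takes the minimum of its arguments and ⊗ takes their sum. Working out the expression ((0 ⊕ -5) ⊕ (-5 ⊗ 5)) gives -5.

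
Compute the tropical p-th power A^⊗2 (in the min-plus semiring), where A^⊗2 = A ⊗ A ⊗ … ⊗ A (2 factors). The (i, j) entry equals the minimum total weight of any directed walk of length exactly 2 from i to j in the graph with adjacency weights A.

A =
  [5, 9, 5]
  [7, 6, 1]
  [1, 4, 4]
A^⊗2 =
  [6, 9, 9]
  [2, 5, 5]
  [5, 8, 5]

Each entry (A^⊗2)_ij equals the minimum over all length-2 walks i = v_0 → v_1 → … → v_2 = j of Σ_t A[v_t][v_{t+1}]. For example, for (i, j) = (0, 2) we minimise over 3 possible intermediate vertex sequences; the minimum is 9, attained along the walk 0 → 2 → 2.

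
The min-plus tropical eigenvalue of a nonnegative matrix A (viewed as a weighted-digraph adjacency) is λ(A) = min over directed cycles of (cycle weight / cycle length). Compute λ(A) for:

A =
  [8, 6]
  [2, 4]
λ(A) = 4

Enumerate directed cycles and compute their means (weight / length). Sample:
  cycle 0 → 0: weight = 8, length = 1, mean = 8/1 ≈ 8.000
  cycle 1 → 1: weight = 4, length = 1, mean = 4/1 ≈ 4.000
  cycle 0 → 1 → 0: weight = 8, length = 2, mean = 8/2 ≈ 4.000
  cycle 1 → 0 → 1: weight = 8, length = 2, mean = 8/2 ≈ 4.000
Minimum mean = 4.000, attained e.g. along the cycle 1 → 1 with weight 4 and length 1. So λ(A) = 4/1 = 4.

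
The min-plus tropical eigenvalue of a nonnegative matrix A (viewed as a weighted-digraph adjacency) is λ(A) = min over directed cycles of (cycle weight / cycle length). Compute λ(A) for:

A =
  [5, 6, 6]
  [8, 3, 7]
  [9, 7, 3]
λ(A) = 3

Enumerate directed cycles and compute their means (weight / length). Sample:
  cycle 0 → 0: weight = 5, length = 1, mean = 5/1 ≈ 5.000
  cycle 1 → 1: weight = 3, length = 1, mean = 3/1 ≈ 3.000
  cycle 2 → 2: weight = 3, length = 1, mean = 3/1 ≈ 3.000
  cycle 0 → 1 → 0: weight = 14, length = 2, mean = 14/2 ≈ 7.000
  cycle 0 → 2 → 0: weight = 15, length = 2, mean = 15/2 ≈ 7.500
  cycle 1 → 0 → 1: weight = 14, length = 2, mean = 14/2 ≈ 7.000
Minimum mean = 3.000, attained e.g. along the cycle 1 → 1 with weight 3 and length 1. So λ(A) = 3/1 = 3.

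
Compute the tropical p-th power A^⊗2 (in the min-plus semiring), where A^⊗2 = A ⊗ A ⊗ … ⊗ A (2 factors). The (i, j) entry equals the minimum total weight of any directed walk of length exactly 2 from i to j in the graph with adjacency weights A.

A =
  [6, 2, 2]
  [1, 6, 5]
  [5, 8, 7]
A^⊗2 =
  [3, 8, 7]
  [7, 3, 3]
  [9, 7, 7]

Each entry (A^⊗2)_ij equals the minimum over all length-2 walks i = v_0 → v_1 → … → v_2 = j of Σ_t A[v_t][v_{t+1}]. For example, for (i, j) = (0, 2) we minimise over 3 possible intermediate vertex sequences; the minimum is 7, attained along the walk 0 → 1 → 2.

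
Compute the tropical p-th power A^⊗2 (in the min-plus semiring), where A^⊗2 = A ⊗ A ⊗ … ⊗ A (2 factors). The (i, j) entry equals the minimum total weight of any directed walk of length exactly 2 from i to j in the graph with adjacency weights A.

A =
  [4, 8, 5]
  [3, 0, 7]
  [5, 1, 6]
A^⊗2 =
  [8, 6, 9]
  [3, 0, 7]
  [4, 1, 8]

Each entry (A^⊗2)_ij equals the minimum over all length-2 walks i = v_0 → v_1 → … → v_2 = j of Σ_t A[v_t][v_{t+1}]. For example, for (i, j) = (0, 2) we minimise over 3 possible intermediate vertex sequences; the minimum is 9, attained along the walk 0 → 0 → 2.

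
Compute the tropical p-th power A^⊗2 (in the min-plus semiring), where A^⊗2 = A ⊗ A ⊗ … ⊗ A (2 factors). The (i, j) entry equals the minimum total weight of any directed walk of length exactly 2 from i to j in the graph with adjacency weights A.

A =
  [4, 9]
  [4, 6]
A^⊗2 =
  [8, 13]
  [8, 12]

Each entry (A^⊗2)_ij equals the minimum over all length-2 walks i = v_0 → v_1 → … → v_2 = j of Σ_t A[v_t][v_{t+1}]. For example, for (i, j) = (0, 1) we minimise over 2 possible intermediate vertex sequences; the minimum is 13, attained along the walk 0 → 0 → 1.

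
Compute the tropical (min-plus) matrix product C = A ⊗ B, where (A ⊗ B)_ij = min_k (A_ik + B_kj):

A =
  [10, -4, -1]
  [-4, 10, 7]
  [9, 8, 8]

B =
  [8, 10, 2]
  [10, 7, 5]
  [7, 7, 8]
A ⊗ B =
  [6, 3, 1]
  [4, 6, -2]
  [15, 15, 11]

Apply the min-plus product entry-by-entry:
  C[0][0] = min over k of (A[0][0] + B[0][0] = 10 + 8 = 18, A[0][1] + B[1][0] = -4 + 10 = 6, A[0][2] + B[2][0] = -1 + 7 = 6) = 6 (attained at k = 1)
  C[0][1] = min over k of (A[0][0] + B[0][1] = 10 + 10 = 20, A[0][1] + B[1][1] = -4 + 7 = 3, A[0][2] + B[2][1] = -1 + 7 = 6) = 3 (attained at k = 1)
  C[0][2] = min over k of (A[0][0] + B[0][2] = 10 + 2 = 12, A[0][1] + B[1][2] = -4 + 5 = 1, A[0][2] + B[2][2] = -1 + 8 = 7) = 1 (attained at k = 1)
  C[1][0] = min over k of (A[1][0] + B[0][0] = -4 + 8 = 4, A[1][1] + B[1][0] = 10 + 10 = 20, A[1][2] + B[2][0] = 7 + 7 = 14) = 4 (attained at k = 0)
  C[1][1] = min over k of (A[1][0] + B[0][1] = -4 + 10 = 6, A[1][1] + B[1][1] = 10 + 7 = 17, A[1][2] + B[2][1] = 7 + 7 = 14) = 6 (attained at k = 0)
  C[1][2] = min over k of (A[1][0] + B[0][2] = -4 + 2 = -2, A[1][1] + B[1][2] = 10 + 5 = 15, A[1][2] + B[2][2] = 7 + 8 = 15) = -2 (attained at k = 0)
  C[2][0] = min over k of (A[2][0] + B[0][0] = 9 + 8 = 17, A[2][1] + B[1][0] = 8 + 10 = 18, A[2][2] + B[2][0] = 8 + 7 = 15) = 15 (attained at k = 2)
  C[2][1] = min over k of (A[2][0] + B[0][1] = 9 + 10 = 19, A[2][1] + B[1][1] = 8 + 7 = 15, A[2][2] + B[2][1] = 8 + 7 = 15) = 15 (attained at k = 1)
  C[2][2] = min over k of (A[2][0] + B[0][2] = 9 + 2 = 11, A[2][1] + B[1][2] = 8 + 5 = 13, A[2][2] + B[2][2] = 8 + 8 = 16) = 11 (attained at k = 0)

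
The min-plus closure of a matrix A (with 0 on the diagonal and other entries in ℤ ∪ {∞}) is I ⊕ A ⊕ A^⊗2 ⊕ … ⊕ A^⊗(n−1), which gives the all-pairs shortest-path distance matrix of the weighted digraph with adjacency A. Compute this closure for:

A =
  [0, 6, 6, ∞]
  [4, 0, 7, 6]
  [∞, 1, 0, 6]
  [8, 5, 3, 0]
Closure =
  [0, 6, 6, 12]
  [4, 0, 7, 6]
  [5, 1, 0, 6]
  [8, 4, 3, 0]

This is the Floyd-Warshall all-pairs shortest-path computation. For each intermediate vertex k = 0, 1, …, 3, update dist[i][j] ← min(dist[i][j], dist[i][k] + dist[k][j]). The final matrix gives, for each (i, j), the minimum total weight of any directed path from i to j (possibly empty when i = j).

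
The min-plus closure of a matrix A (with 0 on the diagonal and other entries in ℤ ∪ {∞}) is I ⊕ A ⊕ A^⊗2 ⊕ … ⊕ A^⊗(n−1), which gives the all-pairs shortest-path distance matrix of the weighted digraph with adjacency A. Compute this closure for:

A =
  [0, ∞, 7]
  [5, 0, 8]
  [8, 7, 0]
Closure =
  [0, 14, 7]
  [5, 0, 8]
  [8, 7, 0]

This is the Floyd-Warshall all-pairs shortest-path computation. For each intermediate vertex k = 0, 1, …, 2, update dist[i][j] ← min(dist[i][j], dist[i][k] + dist[k][j]). The final matrix gives, for each (i, j), the minimum total weight of any directed path from i to j (possibly empty when i = j).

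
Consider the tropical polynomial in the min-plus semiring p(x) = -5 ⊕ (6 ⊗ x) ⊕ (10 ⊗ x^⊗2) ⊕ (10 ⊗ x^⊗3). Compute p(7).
p(7) = -5

A tropical monomial a ⊗ x^⊗i evaluates to a + i · x. Evaluating each term at x = 7:
  Term 0 contributes -5 + 0 · 7 = -5
  Term 1 contributes 6 + 1 · 7 = 13
  Term 2 contributes 10 + 2 · 7 = 24
  Term 3 contributes 10 + 3 · 7 = 31
p(7) = ⊕ of these = min[-5, 13, 24, 31] = -5.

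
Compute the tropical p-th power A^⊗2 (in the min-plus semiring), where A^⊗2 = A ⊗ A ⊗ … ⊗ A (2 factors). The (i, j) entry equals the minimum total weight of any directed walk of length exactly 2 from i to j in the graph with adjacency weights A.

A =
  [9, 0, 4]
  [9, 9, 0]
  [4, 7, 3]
A^⊗2 =
  [8, 9, 0]
  [4, 7, 3]
  [7, 4, 6]

Each entry (A^⊗2)_ij equals the minimum over all length-2 walks i = v_0 → v_1 → … → v_2 = j of Σ_t A[v_t][v_{t+1}]. For example, for (i, j) = (0, 2) we minimise over 3 possible intermediate vertex sequences; the minimum is 0, attained along the walk 0 → 1 → 2.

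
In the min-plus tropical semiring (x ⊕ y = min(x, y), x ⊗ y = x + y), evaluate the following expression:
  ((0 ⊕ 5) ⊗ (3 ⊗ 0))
((0 ⊕ 5) ⊗ (3 ⊗ 0)) = 3

Expand innermost to outermost. Recall ⊕ takes the minimum of its arguments and ⊗ takes their sum. Working out the expression ((0 ⊕ 5) ⊗ (3 ⊗ 0)) gives 3.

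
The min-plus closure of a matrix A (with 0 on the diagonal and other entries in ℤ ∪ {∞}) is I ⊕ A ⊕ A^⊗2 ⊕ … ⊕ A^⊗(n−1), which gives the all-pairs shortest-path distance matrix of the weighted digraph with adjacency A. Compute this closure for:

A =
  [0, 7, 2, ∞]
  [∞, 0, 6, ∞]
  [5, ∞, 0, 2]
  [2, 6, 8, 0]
Closure =
  [0, 7, 2, 4]
  [10, 0, 6, 8]
  [4, 8, 0, 2]
  [2, 6, 4, 0]

This is the Floyd-Warshall all-pairs shortest-path computation. For each intermediate vertex k = 0, 1, …, 3, update dist[i][j] ← min(dist[i][j], dist[i][k] + dist[k][j]). The final matrix gives, for each (i, j), the minimum total weight of any directed path from i to j (possibly empty when i = j).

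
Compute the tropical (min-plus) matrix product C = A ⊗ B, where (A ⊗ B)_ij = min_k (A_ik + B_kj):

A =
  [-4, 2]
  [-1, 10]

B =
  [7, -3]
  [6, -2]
A ⊗ B =
  [3, -7]
  [6, -4]

Apply the min-plus product entry-by-entry:
  C[0][0] = min over k of (A[0][0] + B[0][0] = -4 + 7 = 3, A[0][1] + B[1][0] = 2 + 6 = 8) = 3 (attained at k = 0)
  C[0][1] = min over k of (A[0][0] + B[0][1] = -4 + -3 = -7, A[0][1] + B[1][1] = 2 + -2 = 0) = -7 (attained at k = 0)
  C[1][0] = min over k of (A[1][0] + B[0][0] = -1 + 7 = 6, A[1][1] + B[1][0] = 10 + 6 = 16) = 6 (attained at k = 0)
  C[1][1] = min over k of (A[1][0] + B[0][1] = -1 + -3 = -4, A[1][1] + B[1][1] = 10 + -2 = 8) = -4 (attained at k = 0)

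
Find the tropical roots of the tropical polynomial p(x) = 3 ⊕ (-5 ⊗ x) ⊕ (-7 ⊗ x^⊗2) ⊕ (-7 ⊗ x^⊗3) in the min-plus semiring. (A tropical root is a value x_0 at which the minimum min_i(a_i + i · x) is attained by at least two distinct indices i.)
Roots: {0, 2, 8}

Each tropical root is a break point of the lower envelope of the lines y = a_i + i · x (there are 4 lines, with slopes 0, 1, ..., 3). Only the lines that attain the minimum somewhere contribute to roots; other lines are dominated. Here the surviving (envelope) indices are i = 3, i = 2, i = 1, i = 0.
Intersections between consecutive envelope lines give the roots: for adjacent envelope indices i < j the intersection is x = (a_i − a_j) / (j − i). Reading off the sorted break points: {0, 2, 8}.
Verification: at each break x_0, at least two indices attain the minimum of min_i(a_i + i · x_0).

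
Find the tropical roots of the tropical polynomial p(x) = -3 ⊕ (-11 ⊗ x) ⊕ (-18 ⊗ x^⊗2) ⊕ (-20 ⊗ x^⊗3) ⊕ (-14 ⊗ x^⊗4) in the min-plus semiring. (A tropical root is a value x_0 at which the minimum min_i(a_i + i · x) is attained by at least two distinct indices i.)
Roots: {-6, 2, 7, 8}

Each tropical root is a break point of the lower envelope of the lines y = a_i + i · x (there are 5 lines, with slopes 0, 1, ..., 4). Only the lines that attain the minimum somewhere contribute to roots; other lines are dominated. Here the surviving (envelope) indices are i = 4, i = 3, i = 2, i = 1, i = 0.
Intersections between consecutive envelope lines give the roots: for adjacent envelope indices i < j the intersection is x = (a_i − a_j) / (j − i). Reading off the sorted break points: {-6, 2, 7, 8}.
Verification: at each break x_0, at least two indices attain the minimum of min_i(a_i + i · x_0).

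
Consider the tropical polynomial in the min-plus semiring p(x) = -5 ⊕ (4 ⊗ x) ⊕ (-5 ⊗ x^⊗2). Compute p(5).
p(5) = -5

A tropical monomial a ⊗ x^⊗i evaluates to a + i · x. Evaluating each term at x = 5:
  Term 0 contributes -5 + 0 · 5 = -5
  Term 1 contributes 4 + 1 · 5 = 9
  Term 2 contributes -5 + 2 · 5 = 5
p(5) = ⊕ of these = min[-5, 9, 5] = -5.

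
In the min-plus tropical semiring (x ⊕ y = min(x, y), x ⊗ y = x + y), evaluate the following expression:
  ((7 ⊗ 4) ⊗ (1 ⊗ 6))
((7 ⊗ 4) ⊗ (1 ⊗ 6)) = 18

Expand innermost to outermost. Recall ⊕ takes the minimum of its arguments and ⊗ takes their sum. Working out the expression ((7 ⊗ 4) ⊗ (1 ⊗ 6)) gives 18.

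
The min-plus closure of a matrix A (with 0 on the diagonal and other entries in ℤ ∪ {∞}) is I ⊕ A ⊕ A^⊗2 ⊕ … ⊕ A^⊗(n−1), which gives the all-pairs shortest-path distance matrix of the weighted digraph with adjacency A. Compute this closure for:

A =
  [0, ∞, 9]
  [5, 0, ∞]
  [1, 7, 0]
Closure =
  [0, 16, 9]
  [5, 0, 14]
  [1, 7, 0]

This is the Floyd-Warshall all-pairs shortest-path computation. For each intermediate vertex k = 0, 1, …, 2, update dist[i][j] ← min(dist[i][j], dist[i][k] + dist[k][j]). The final matrix gives, for each (i, j), the minimum total weight of any directed path from i to j (possibly empty when i = j).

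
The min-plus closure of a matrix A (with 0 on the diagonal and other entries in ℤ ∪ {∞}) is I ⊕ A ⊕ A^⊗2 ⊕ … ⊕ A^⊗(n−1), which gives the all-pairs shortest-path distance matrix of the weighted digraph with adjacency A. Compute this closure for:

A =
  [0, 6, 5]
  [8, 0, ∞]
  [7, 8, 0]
Closure =
  [0, 6, 5]
  [8, 0, 13]
  [7, 8, 0]

This is the Floyd-Warshall all-pairs shortest-path computation. For each intermediate vertex k = 0, 1, …, 2, update dist[i][j] ← min(dist[i][j], dist[i][k] + dist[k][j]). The final matrix gives, for each (i, j), the minimum total weight of any directed path from i to j (possibly empty when i = j).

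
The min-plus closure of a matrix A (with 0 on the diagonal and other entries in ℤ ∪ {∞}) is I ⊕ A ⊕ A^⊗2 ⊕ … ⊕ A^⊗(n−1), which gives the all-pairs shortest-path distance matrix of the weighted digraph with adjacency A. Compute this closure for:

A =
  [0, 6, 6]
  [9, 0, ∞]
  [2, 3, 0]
Closure =
  [0, 6, 6]
  [9, 0, 15]
  [2, 3, 0]

This is the Floyd-Warshall all-pairs shortest-path computation. For each intermediate vertex k = 0, 1, …, 2, update dist[i][j] ← min(dist[i][j], dist[i][k] + dist[k][j]). The final matrix gives, for each (i, j), the minimum total weight of any directed path from i to j (possibly empty when i = j).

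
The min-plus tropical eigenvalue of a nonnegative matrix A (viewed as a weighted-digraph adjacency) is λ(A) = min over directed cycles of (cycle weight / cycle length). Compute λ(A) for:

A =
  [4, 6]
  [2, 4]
λ(A) = 4

Enumerate directed cycles and compute their means (weight / length). Sample:
  cycle 0 → 0: weight = 4, length = 1, mean = 4/1 ≈ 4.000
  cycle 1 → 1: weight = 4, length = 1, mean = 4/1 ≈ 4.000
  cycle 0 → 1 → 0: weight = 8, length = 2, mean = 8/2 ≈ 4.000
  cycle 1 → 0 → 1: weight = 8, length = 2, mean = 8/2 ≈ 4.000
Minimum mean = 4.000, attained e.g. along the cycle 0 → 0 with weight 4 and length 1. So λ(A) = 4/1 = 4.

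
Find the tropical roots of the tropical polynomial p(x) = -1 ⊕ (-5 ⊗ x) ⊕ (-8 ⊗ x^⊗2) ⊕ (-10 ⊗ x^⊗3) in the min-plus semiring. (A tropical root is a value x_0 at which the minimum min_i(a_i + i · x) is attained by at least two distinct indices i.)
Roots: {2, 3, 4}

Each tropical root is a break point of the lower envelope of the lines y = a_i + i · x (there are 4 lines, with slopes 0, 1, ..., 3). Only the lines that attain the minimum somewhere contribute to roots; other lines are dominated. Here the surviving (envelope) indices are i = 3, i = 2, i = 1, i = 0.
Intersections between consecutive envelope lines give the roots: for adjacent envelope indices i < j the intersection is x = (a_i − a_j) / (j − i). Reading off the sorted break points: {2, 3, 4}.
Verification: at each break x_0, at least two indices attain the minimum of min_i(a_i + i · x_0).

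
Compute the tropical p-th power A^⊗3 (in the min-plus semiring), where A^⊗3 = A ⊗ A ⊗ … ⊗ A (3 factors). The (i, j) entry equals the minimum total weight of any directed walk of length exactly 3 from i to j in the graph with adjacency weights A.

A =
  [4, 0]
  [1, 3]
A^⊗3 =
  [4, 1]
  [2, 4]

Each entry (A^⊗3)_ij equals the minimum over all length-3 walks i = v_0 → v_1 → … → v_3 = j of Σ_t A[v_t][v_{t+1}]. For example, for (i, j) = (0, 1) we minimise over 4 possible intermediate vertex sequences; the minimum is 1, attained along the walk 0 → 1 → 0 → 1.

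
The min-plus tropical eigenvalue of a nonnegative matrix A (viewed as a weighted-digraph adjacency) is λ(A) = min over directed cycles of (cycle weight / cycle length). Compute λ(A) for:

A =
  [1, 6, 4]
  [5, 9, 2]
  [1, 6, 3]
λ(A) = 1

Enumerate directed cycles and compute their means (weight / length). Sample:
  cycle 0 → 0: weight = 1, length = 1, mean = 1/1 ≈ 1.000
  cycle 1 → 1: weight = 9, length = 1, mean = 9/1 ≈ 9.000
  cycle 2 → 2: weight = 3, length = 1, mean = 3/1 ≈ 3.000
  cycle 0 → 1 → 0: weight = 11, length = 2, mean = 11/2 ≈ 5.500
  cycle 0 → 2 → 0: weight = 5, length = 2, mean = 5/2 ≈ 2.500
  cycle 1 → 0 → 1: weight = 11, length = 2, mean = 11/2 ≈ 5.500
Minimum mean = 1.000, attained e.g. along the cycle 0 → 0 with weight 1 and length 1. So λ(A) = 1/1 = 1.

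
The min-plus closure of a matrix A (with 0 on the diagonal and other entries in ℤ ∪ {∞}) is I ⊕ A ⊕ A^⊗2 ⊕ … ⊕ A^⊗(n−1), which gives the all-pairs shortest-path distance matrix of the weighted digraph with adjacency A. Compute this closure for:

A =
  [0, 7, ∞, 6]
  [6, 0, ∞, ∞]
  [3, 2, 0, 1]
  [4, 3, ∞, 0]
Closure =
  [0, 7, ∞, 6]
  [6, 0, ∞, 12]
  [3, 2, 0, 1]
  [4, 3, ∞, 0]

This is the Floyd-Warshall all-pairs shortest-path computation. For each intermediate vertex k = 0, 1, …, 3, update dist[i][j] ← min(dist[i][j], dist[i][k] + dist[k][j]). The final matrix gives, for each (i, j), the minimum total weight of any directed path from i to j (possibly empty when i = j).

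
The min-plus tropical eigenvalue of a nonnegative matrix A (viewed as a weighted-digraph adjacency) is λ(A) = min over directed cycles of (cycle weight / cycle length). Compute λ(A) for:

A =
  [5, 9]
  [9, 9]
λ(A) = 5

Enumerate directed cycles and compute their means (weight / length). Sample:
  cycle 0 → 0: weight = 5, length = 1, mean = 5/1 ≈ 5.000
  cycle 1 → 1: weight = 9, length = 1, mean = 9/1 ≈ 9.000
  cycle 0 → 1 → 0: weight = 18, length = 2, mean = 18/2 ≈ 9.000
  cycle 1 → 0 → 1: weight = 18, length = 2, mean = 18/2 ≈ 9.000
Minimum mean = 5.000, attained e.g. along the cycle 0 → 0 with weight 5 and length 1. So λ(A) = 5/1 = 5.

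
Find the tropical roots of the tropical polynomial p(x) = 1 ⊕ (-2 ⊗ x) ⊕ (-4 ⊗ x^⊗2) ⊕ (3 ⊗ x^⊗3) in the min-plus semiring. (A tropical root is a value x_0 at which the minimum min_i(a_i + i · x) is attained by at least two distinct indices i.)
Roots: {-7, 2, 3}

Each tropical root is a break point of the lower envelope of the lines y = a_i + i · x (there are 4 lines, with slopes 0, 1, ..., 3). Only the lines that attain the minimum somewhere contribute to roots; other lines are dominated. Here the surviving (envelope) indices are i = 3, i = 2, i = 1, i = 0.
Intersections between consecutive envelope lines give the roots: for adjacent envelope indices i < j the intersection is x = (a_i − a_j) / (j − i). Reading off the sorted break points: {-7, 2, 3}.
Verification: at each break x_0, at least two indices attain the minimum of min_i(a_i + i · x_0).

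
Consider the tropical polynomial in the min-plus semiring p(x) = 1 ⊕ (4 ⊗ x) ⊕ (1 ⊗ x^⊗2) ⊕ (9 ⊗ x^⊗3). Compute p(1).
p(1) = 1

A tropical monomial a ⊗ x^⊗i evaluates to a + i · x. Evaluating each term at x = 1:
  Term 0 contributes 1 + 0 · 1 = 1
  Term 1 contributes 4 + 1 · 1 = 5
  Term 2 contributes 1 + 2 · 1 = 3
  Term 3 contributes 9 + 3 · 1 = 12
p(1) = ⊕ of these = min[1, 5, 3, 12] = 1.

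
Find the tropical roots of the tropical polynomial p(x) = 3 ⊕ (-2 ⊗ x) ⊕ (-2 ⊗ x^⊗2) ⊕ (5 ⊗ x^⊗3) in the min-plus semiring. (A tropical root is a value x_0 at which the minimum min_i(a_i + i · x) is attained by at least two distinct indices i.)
Roots: {-7, 0, 5}

Each tropical root is a break point of the lower envelope of the lines y = a_i + i · x (there are 4 lines, with slopes 0, 1, ..., 3). Only the lines that attain the minimum somewhere contribute to roots; other lines are dominated. Here the surviving (envelope) indices are i = 3, i = 2, i = 1, i = 0.
Intersections between consecutive envelope lines give the roots: for adjacent envelope indices i < j the intersection is x = (a_i − a_j) / (j − i). Reading off the sorted break points: {-7, 0, 5}.
Verification: at each break x_0, at least two indices attain the minimum of min_i(a_i + i · x_0).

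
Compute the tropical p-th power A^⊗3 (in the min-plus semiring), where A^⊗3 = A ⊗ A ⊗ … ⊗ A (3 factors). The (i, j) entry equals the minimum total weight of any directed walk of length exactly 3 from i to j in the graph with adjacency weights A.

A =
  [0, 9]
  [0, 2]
A^⊗3 =
  [0, 9]
  [0, 6]

Each entry (A^⊗3)_ij equals the minimum over all length-3 walks i = v_0 → v_1 → … → v_3 = j of Σ_t A[v_t][v_{t+1}]. For example, for (i, j) = (0, 1) we minimise over 4 possible intermediate vertex sequences; the minimum is 9, attained along the walk 0 → 0 → 0 → 1.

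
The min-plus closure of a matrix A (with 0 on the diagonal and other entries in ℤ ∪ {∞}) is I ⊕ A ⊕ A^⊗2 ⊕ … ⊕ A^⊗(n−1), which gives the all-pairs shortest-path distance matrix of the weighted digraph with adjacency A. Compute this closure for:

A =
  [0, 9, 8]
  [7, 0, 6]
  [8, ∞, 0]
Closure =
  [0, 9, 8]
  [7, 0, 6]
  [8, 17, 0]

This is the Floyd-Warshall all-pairs shortest-path computation. For each intermediate vertex k = 0, 1, …, 2, update dist[i][j] ← min(dist[i][j], dist[i][k] + dist[k][j]). The final matrix gives, for each (i, j), the minimum total weight of any directed path from i to j (possibly empty when i = j).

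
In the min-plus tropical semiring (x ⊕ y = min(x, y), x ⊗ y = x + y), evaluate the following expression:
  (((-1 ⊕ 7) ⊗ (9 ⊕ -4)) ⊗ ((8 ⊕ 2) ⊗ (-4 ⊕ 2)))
(((-1 ⊕ 7) ⊗ (9 ⊕ -4)) ⊗ ((8 ⊕ 2) ⊗ (-4 ⊕ 2))) = -7

Expand innermost to outermost. Recall ⊕ takes the minimum of its arguments and ⊗ takes their sum. Working out the expression (((-1 ⊕ 7) ⊗ (9 ⊕ -4)) ⊗ ((8 ⊕ 2) ⊗ (-4 ⊕ 2))) gives -7.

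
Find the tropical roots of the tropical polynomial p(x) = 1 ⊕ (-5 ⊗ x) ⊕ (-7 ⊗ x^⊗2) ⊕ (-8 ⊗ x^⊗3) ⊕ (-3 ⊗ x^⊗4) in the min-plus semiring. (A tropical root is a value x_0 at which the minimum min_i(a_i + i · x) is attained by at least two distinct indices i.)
Roots: {-5, 1, 2, 6}

Each tropical root is a break point of the lower envelope of the lines y = a_i + i · x (there are 5 lines, with slopes 0, 1, ..., 4). Only the lines that attain the minimum somewhere contribute to roots; other lines are dominated. Here the surviving (envelope) indices are i = 4, i = 3, i = 2, i = 1, i = 0.
Intersections between consecutive envelope lines give the roots: for adjacent envelope indices i < j the intersection is x = (a_i − a_j) / (j − i). Reading off the sorted break points: {-5, 1, 2, 6}.
Verification: at each break x_0, at least two indices attain the minimum of min_i(a_i + i · x_0).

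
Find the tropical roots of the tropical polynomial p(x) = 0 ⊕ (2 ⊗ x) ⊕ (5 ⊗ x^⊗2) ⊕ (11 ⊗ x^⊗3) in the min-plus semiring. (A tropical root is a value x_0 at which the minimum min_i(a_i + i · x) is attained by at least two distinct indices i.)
Roots: {-6, -3, -2}

Each tropical root is a break point of the lower envelope of the lines y = a_i + i · x (there are 4 lines, with slopes 0, 1, ..., 3). Only the lines that attain the minimum somewhere contribute to roots; other lines are dominated. Here the surviving (envelope) indices are i = 3, i = 2, i = 1, i = 0.
Intersections between consecutive envelope lines give the roots: for adjacent envelope indices i < j the intersection is x = (a_i − a_j) / (j − i). Reading off the sorted break points: {-6, -3, -2}.
Verification: at each break x_0, at least two indices attain the minimum of min_i(a_i + i · x_0).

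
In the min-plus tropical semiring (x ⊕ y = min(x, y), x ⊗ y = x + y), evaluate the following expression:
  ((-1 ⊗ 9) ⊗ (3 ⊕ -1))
((-1 ⊗ 9) ⊗ (3 ⊕ -1)) = 7

Expand innermost to outermost. Recall ⊕ takes the minimum of its arguments and ⊗ takes their sum. Working out the expression ((-1 ⊗ 9) ⊗ (3 ⊕ -1)) gives 7.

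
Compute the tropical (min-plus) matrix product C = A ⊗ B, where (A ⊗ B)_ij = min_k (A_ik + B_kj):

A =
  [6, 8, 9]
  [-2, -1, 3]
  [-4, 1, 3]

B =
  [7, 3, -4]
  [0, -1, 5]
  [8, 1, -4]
A ⊗ B =
  [8, 7, 2]
  [-1, -2, -6]
  [1, -1, -8]

Apply the min-plus product entry-by-entry:
  C[0][0] = min over k of (A[0][0] + B[0][0] = 6 + 7 = 13, A[0][1] + B[1][0] = 8 + 0 = 8, A[0][2] + B[2][0] = 9 + 8 = 17) = 8 (attained at k = 1)
  C[0][1] = min over k of (A[0][0] + B[0][1] = 6 + 3 = 9, A[0][1] + B[1][1] = 8 + -1 = 7, A[0][2] + B[2][1] = 9 + 1 = 10) = 7 (attained at k = 1)
  C[0][2] = min over k of (A[0][0] + B[0][2] = 6 + -4 = 2, A[0][1] + B[1][2] = 8 + 5 = 13, A[0][2] + B[2][2] = 9 + -4 = 5) = 2 (attained at k = 0)
  C[1][0] = min over k of (A[1][0] + B[0][0] = -2 + 7 = 5, A[1][1] + B[1][0] = -1 + 0 = -1, A[1][2] + B[2][0] = 3 + 8 = 11) = -1 (attained at k = 1)
  C[1][1] = min over k of (A[1][0] + B[0][1] = -2 + 3 = 1, A[1][1] + B[1][1] = -1 + -1 = -2, A[1][2] + B[2][1] = 3 + 1 = 4) = -2 (attained at k = 1)
  C[1][2] = min over k of (A[1][0] + B[0][2] = -2 + -4 = -6, A[1][1] + B[1][2] = -1 + 5 = 4, A[1][2] + B[2][2] = 3 + -4 = -1) = -6 (attained at k = 0)
  C[2][0] = min over k of (A[2][0] + B[0][0] = -4 + 7 = 3, A[2][1] + B[1][0] = 1 + 0 = 1, A[2][2] + B[2][0] = 3 + 8 = 11) = 1 (attained at k = 1)
  C[2][1] = min over k of (A[2][0] + B[0][1] = -4 + 3 = -1, A[2][1] + B[1][1] = 1 + -1 = 0, A[2][2] + B[2][1] = 3 + 1 = 4) = -1 (attained at k = 0)
  C[2][2] = min over k of (A[2][0] + B[0][2] = -4 + -4 = -8, A[2][1] + B[1][2] = 1 + 5 = 6, A[2][2] + B[2][2] = 3 + -4 = -1) = -8 (attained at k = 0)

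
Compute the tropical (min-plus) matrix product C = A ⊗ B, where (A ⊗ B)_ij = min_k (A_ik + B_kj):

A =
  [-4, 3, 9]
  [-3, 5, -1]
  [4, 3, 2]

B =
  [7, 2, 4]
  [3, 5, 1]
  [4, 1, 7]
A ⊗ B =
  [3, -2, 0]
  [3, -1, 1]
  [6, 3, 4]

Apply the min-plus product entry-by-entry:
  C[0][0] = min over k of (A[0][0] + B[0][0] = -4 + 7 = 3, A[0][1] + B[1][0] = 3 + 3 = 6, A[0][2] + B[2][0] = 9 + 4 = 13) = 3 (attained at k = 0)
  C[0][1] = min over k of (A[0][0] + B[0][1] = -4 + 2 = -2, A[0][1] + B[1][1] = 3 + 5 = 8, A[0][2] + B[2][1] = 9 + 1 = 10) = -2 (attained at k = 0)
  C[0][2] = min over k of (A[0][0] + B[0][2] = -4 + 4 = 0, A[0][1] + B[1][2] = 3 + 1 = 4, A[0][2] + B[2][2] = 9 + 7 = 16) = 0 (attained at k = 0)
  C[1][0] = min over k of (A[1][0] + B[0][0] = -3 + 7 = 4, A[1][1] + B[1][0] = 5 + 3 = 8, A[1][2] + B[2][0] = -1 + 4 = 3) = 3 (attained at k = 2)
  C[1][1] = min over k of (A[1][0] + B[0][1] = -3 + 2 = -1, A[1][1] + B[1][1] = 5 + 5 = 10, A[1][2] + B[2][1] = -1 + 1 = 0) = -1 (attained at k = 0)
  C[1][2] = min over k of (A[1][0] + B[0][2] = -3 + 4 = 1, A[1][1] + B[1][2] = 5 + 1 = 6, A[1][2] + B[2][2] = -1 + 7 = 6) = 1 (attained at k = 0)
  C[2][0] = min over k of (A[2][0] + B[0][0] = 4 + 7 = 11, A[2][1] + B[1][0] = 3 + 3 = 6, A[2][2] + B[2][0] = 2 + 4 = 6) = 6 (attained at k = 1)
  C[2][1] = min over k of (A[2][0] + B[0][1] = 4 + 2 = 6, A[2][1] + B[1][1] = 3 + 5 = 8, A[2][2] + B[2][1] = 2 + 1 = 3) = 3 (attained at k = 2)
  C[2][2] = min over k of (A[2][0] + B[0][2] = 4 + 4 = 8, A[2][1] + B[1][2] = 3 + 1 = 4, A[2][2] + B[2][2] = 2 + 7 = 9) = 4 (attained at k = 1)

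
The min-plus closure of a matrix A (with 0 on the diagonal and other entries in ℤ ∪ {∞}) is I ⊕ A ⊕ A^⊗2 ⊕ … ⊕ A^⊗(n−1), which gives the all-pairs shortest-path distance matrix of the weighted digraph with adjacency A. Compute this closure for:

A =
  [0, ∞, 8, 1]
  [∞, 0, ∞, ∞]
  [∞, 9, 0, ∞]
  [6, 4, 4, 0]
Closure =
  [0, 5, 5, 1]
  [∞, 0, ∞, ∞]
  [∞, 9, 0, ∞]
  [6, 4, 4, 0]

This is the Floyd-Warshall all-pairs shortest-path computation. For each intermediate vertex k = 0, 1, …, 3, update dist[i][j] ← min(dist[i][j], dist[i][k] + dist[k][j]). The final matrix gives, for each (i, j), the minimum total weight of any directed path from i to j (possibly empty when i = j).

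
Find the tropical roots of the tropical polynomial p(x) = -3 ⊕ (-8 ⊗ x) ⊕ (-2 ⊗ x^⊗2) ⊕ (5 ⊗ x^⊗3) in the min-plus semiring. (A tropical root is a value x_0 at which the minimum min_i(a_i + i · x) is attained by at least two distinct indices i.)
Roots: {-7, -6, 5}

Each tropical root is a break point of the lower envelope of the lines y = a_i + i · x (there are 4 lines, with slopes 0, 1, ..., 3). Only the lines that attain the minimum somewhere contribute to roots; other lines are dominated. Here the surviving (envelope) indices are i = 3, i = 2, i = 1, i = 0.
Intersections between consecutive envelope lines give the roots: for adjacent envelope indices i < j the intersection is x = (a_i − a_j) / (j − i). Reading off the sorted break points: {-7, -6, 5}.
Verification: at each break x_0, at least two indices attain the minimum of min_i(a_i + i · x_0).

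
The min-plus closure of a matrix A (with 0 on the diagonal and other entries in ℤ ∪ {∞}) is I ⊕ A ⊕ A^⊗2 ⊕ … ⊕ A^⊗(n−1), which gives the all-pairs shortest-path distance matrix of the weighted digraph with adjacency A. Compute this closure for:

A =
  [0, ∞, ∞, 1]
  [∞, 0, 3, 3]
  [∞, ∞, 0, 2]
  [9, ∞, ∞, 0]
Closure =
  [0, ∞, ∞, 1]
  [12, 0, 3, 3]
  [11, ∞, 0, 2]
  [9, ∞, ∞, 0]

This is the Floyd-Warshall all-pairs shortest-path computation. For each intermediate vertex k = 0, 1, …, 3, update dist[i][j] ← min(dist[i][j], dist[i][k] + dist[k][j]). The final matrix gives, for each (i, j), the minimum total weight of any directed path from i to j (possibly empty when i = j).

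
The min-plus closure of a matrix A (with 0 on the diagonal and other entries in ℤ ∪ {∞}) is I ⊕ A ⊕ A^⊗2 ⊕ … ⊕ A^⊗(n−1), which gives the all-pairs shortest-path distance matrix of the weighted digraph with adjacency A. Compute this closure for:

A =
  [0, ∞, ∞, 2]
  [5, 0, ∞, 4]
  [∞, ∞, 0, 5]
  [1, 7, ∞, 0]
Closure =
  [0, 9, ∞, 2]
  [5, 0, ∞, 4]
  [6, 12, 0, 5]
  [1, 7, ∞, 0]

This is the Floyd-Warshall all-pairs shortest-path computation. For each intermediate vertex k = 0, 1, …, 3, update dist[i][j] ← min(dist[i][j], dist[i][k] + dist[k][j]). The final matrix gives, for each (i, j), the minimum total weight of any directed path from i to j (possibly empty when i = j).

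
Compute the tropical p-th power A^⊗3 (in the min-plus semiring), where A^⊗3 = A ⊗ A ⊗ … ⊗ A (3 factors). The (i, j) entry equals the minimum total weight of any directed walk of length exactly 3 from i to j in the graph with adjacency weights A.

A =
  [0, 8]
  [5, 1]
A^⊗3 =
  [0, 8]
  [5, 3]

Each entry (A^⊗3)_ij equals the minimum over all length-3 walks i = v_0 → v_1 → … → v_3 = j of Σ_t A[v_t][v_{t+1}]. For example, for (i, j) = (0, 1) we minimise over 4 possible intermediate vertex sequences; the minimum is 8, attained along the walk 0 → 0 → 0 → 1.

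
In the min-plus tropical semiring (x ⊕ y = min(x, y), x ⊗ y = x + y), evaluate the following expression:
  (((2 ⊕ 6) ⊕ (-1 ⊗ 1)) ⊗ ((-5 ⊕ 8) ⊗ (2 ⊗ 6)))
(((2 ⊕ 6) ⊕ (-1 ⊗ 1)) ⊗ ((-5 ⊕ 8) ⊗ (2 ⊗ 6))) = 3

Expand innermost to outermost. Recall ⊕ takes the minimum of its arguments and ⊗ takes their sum. Working out the expression (((2 ⊕ 6) ⊕ (-1 ⊗ 1)) ⊗ ((-5 ⊕ 8) ⊗ (2 ⊗ 6))) gives 3.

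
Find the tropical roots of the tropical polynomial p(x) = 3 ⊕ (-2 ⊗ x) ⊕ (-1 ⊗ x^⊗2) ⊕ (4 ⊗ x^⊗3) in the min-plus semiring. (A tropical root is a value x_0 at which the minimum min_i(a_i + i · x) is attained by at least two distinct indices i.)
Roots: {-5, -1, 5}

Each tropical root is a break point of the lower envelope of the lines y = a_i + i · x (there are 4 lines, with slopes 0, 1, ..., 3). Only the lines that attain the minimum somewhere contribute to roots; other lines are dominated. Here the surviving (envelope) indices are i = 3, i = 2, i = 1, i = 0.
Intersections between consecutive envelope lines give the roots: for adjacent envelope indices i < j the intersection is x = (a_i − a_j) / (j − i). Reading off the sorted break points: {-5, -1, 5}.
Verification: at each break x_0, at least two indices attain the minimum of min_i(a_i + i · x_0).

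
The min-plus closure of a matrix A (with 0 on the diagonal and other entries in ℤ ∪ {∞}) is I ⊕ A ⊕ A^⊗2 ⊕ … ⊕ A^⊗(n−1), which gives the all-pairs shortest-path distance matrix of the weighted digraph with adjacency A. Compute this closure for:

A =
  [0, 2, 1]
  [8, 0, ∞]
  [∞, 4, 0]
Closure =
  [0, 2, 1]
  [8, 0, 9]
  [12, 4, 0]

This is the Floyd-Warshall all-pairs shortest-path computation. For each intermediate vertex k = 0, 1, …, 2, update dist[i][j] ← min(dist[i][j], dist[i][k] + dist[k][j]). The final matrix gives, for each (i, j), the minimum total weight of any directed path from i to j (possibly empty when i = j).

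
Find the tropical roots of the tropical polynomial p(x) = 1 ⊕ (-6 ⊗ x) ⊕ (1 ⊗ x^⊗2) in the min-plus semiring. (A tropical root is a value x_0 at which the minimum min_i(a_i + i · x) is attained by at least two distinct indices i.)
Roots: {-7, 7}

Each tropical root is a break point of the lower envelope of the lines y = a_i + i · x (there are 3 lines, with slopes 0, 1, ..., 2). Only the lines that attain the minimum somewhere contribute to roots; other lines are dominated. Here the surviving (envelope) indices are i = 2, i = 1, i = 0.
Intersections between consecutive envelope lines give the roots: for adjacent envelope indices i < j the intersection is x = (a_i − a_j) / (j − i). Reading off the sorted break points: {-7, 7}.
Verification: at each break x_0, at least two indices attain the minimum of min_i(a_i + i · x_0).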